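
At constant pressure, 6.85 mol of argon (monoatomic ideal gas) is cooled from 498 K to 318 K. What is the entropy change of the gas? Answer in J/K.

ΔS = -63.9 J/K

At constant pressure, ΔS = nC_p ln(T₂/T₁) with C_p = 5R/2 = 20.79 J mol⁻¹ K⁻¹.
ΔS = 6.85 × 20.79 × ln(318/498) = -63.9 J/K.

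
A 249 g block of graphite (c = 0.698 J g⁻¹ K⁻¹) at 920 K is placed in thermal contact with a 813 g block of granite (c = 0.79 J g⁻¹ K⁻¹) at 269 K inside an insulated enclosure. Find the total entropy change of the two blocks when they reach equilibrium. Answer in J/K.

Energy balance: T_f = (m₁c₁T₁ + m₂c₂T₂)/(m₁c₁ + m₂c₂) = 407.65 K.
ΔS₁ = m₁c₁ ln(T_f/T₁) = 173.802 × ln(407.65/920) = -141.5 J/K.
ΔS₂ = m₂c₂ ln(T_f/T₂) = 642.27 × ln(407.65/269) = 267 J/K.
ΔS_total = -141.5 + 267 = 126 J/K.

ΔS_total = 126 J/K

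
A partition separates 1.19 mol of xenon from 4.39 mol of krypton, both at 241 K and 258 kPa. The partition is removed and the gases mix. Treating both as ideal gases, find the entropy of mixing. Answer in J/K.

Mole fractions: x_A = 1.19/5.58 = 0.213, x_B = 0.787.
ΔS_mix = −R(n_A ln x_A + n_B ln x_B) = −8.314 × (1.19 ln 0.213 + 4.39 ln 0.787) = 24 J/K.

ΔS_mix = 24 J/K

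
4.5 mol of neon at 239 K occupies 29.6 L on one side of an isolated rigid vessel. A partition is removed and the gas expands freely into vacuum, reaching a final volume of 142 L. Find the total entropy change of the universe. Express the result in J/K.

ΔS_universe = 58.7 J/K

No heat is exchanged and no work is done, so the ideal-gas temperature stays constant.
Entropy is a state function; using a reversible isothermal path, ΔS_gas = nR ln(V₂/V₁) = 4.5 × 8.314 × ln(142/29.6) = 58.7 J/K.
The insulated surroundings exchange no heat, so ΔS_surr = 0 and ΔS_universe = ΔS_gas.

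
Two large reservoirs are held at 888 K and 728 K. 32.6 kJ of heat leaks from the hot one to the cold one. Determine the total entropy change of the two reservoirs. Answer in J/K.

ΔS_hot = −Q/T_H = −32600/888 = -36.71 J/K and ΔS_cold = +Q/T_C = 32600/728 = 44.78 J/K.
ΔS_total = -36.71 + 44.78 = 8.07 J/K, positive as the second law requires.

ΔS_total = 8.07 J/K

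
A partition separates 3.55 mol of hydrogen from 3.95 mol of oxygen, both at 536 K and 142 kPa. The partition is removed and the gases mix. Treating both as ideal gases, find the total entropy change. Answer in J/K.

Mole fractions: x_A = 3.55/7.5 = 0.473, x_B = 0.527.
ΔS_mix = −R(n_A ln x_A + n_B ln x_B) = −8.314 × (3.55 ln 0.473 + 3.95 ln 0.527) = 43.1 J/K.

ΔS_mix = 43.1 J/K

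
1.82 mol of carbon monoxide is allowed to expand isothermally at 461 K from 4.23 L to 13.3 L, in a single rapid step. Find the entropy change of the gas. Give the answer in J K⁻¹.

ΔS_gas = 17.3 J/K

Entropy is a state function, so ΔS_gas depends only on the end states.
For an isothermal ideal gas ΔS_gas = nR ln(V₂/V₁) = 1.82 × 8.314 × ln(13.3/4.23) = 17.3 J/K.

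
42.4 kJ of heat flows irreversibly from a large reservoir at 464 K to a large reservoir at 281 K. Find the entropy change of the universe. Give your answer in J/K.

ΔS_total = 59.5 J/K

ΔS_hot = −Q/T_H = −42400/464 = -91.38 J/K and ΔS_cold = +Q/T_C = 42400/281 = 150.9 J/K.
ΔS_total = -91.38 + 150.9 = 59.5 J/K, positive as the second law requires.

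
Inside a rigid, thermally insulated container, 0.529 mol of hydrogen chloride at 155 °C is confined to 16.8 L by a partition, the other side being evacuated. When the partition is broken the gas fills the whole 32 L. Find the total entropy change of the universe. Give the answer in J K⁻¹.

For an ideal gas in free expansion Q = 0 and W = 0, so T is unchanged.
Entropy is a state function; using a reversible isothermal path, ΔS_gas = nR ln(V₂/V₁) = 0.529 × 8.314 × ln(32/16.8) = 2.83 J/K.
The insulated surroundings exchange no heat, so ΔS_surr = 0 and ΔS_universe = ΔS_gas.

ΔS_universe = 2.83 J/K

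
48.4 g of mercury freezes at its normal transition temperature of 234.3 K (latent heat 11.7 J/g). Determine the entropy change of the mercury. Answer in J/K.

Heat released by the substance: Q = −mL = −48.4 × 11.7 = −566.28 J.
At constant T, ΔS = Q_rev/T = −566.28 / 234.3 = -2.42 J/K.

ΔS = -2.42 J/K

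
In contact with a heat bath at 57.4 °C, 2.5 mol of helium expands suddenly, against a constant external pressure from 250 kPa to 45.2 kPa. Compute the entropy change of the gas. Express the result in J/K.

Entropy is a state function, so ΔS_gas depends only on the end states.
For an isothermal ideal gas ΔS_gas = nR ln(P₁/P₂) = 2.5 × 8.314 × ln(250/45.2) = 35.5 J/K.

ΔS_gas = 35.5 J/K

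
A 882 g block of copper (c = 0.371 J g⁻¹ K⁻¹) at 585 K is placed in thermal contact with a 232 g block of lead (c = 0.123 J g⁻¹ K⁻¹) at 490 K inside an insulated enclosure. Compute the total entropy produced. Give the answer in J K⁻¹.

Energy balance: T_f = (m₁c₁T₁ + m₂c₂T₂)/(m₁c₁ + m₂c₂) = 577.38 K.
ΔS₁ = m₁c₁ ln(T_f/T₁) = 327.222 × ln(577.38/585) = -4.2903 J/K.
ΔS₂ = m₂c₂ ln(T_f/T₂) = 28.536 × ln(577.38/490) = 4.6826 J/K.
ΔS_total = -4.2903 + 4.6826 = 0.392 J/K.

ΔS_total = 0.392 J/K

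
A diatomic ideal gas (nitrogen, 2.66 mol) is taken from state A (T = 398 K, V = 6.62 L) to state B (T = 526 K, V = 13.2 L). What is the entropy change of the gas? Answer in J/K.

Entropy is a state function: ΔS = nC_V ln(T₂/T₁) + nR ln(V₂/V₁), with C_V = 5R/2 = 20.79 J mol⁻¹ K⁻¹ for a diatomic ideal gas.
ΔS = 2.66 × [20.79 × ln(526/398) + 8.314 × ln(13.2/6.62)] = 30.7 J/K.

ΔS = 30.7 J/K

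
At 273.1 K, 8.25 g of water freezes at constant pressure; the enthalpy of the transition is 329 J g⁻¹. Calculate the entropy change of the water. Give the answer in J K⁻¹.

Heat released by the substance: Q = −mL = −8.25 × 329 = −2714.25 J.
At constant T, ΔS = Q_rev/T = −2714.25 / 273.1 = -9.94 J/K.

ΔS = -9.94 J/K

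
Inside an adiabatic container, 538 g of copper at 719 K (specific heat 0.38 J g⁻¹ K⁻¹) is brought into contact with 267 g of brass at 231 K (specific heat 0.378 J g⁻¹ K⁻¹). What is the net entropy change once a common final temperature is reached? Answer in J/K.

Energy balance: T_f = (m₁c₁T₁ + m₂c₂T₂)/(m₁c₁ + m₂c₂) = 557.71 K.
ΔS₁ = m₁c₁ ln(T_f/T₁) = 204.44 × ln(557.71/719) = -51.93 J/K.
ΔS₂ = m₂c₂ ln(T_f/T₂) = 100.926 × ln(557.71/231) = 88.96 J/K.
ΔS_total = -51.93 + 88.96 = 37 J/K.

ΔS_total = 37 J/K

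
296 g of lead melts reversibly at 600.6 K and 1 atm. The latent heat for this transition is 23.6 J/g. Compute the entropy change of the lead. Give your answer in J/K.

ΔS = 11.6 J/K

Heat absorbed by the substance: Q = mL = 296 × 23.6 = 6985.6 J.
At constant T, ΔS = Q_rev/T = 6985.6 / 600.6 = 11.6 J/K.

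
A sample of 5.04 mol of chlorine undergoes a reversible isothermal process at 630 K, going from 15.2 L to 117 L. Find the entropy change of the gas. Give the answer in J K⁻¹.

ΔS_gas = 85.5 J/K

For an isothermal ideal gas ΔS_gas = nR ln(V₂/V₁) = 5.04 × 8.314 × ln(117/15.2) = 85.5 J/K.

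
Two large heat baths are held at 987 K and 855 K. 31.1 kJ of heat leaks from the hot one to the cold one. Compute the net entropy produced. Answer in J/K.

ΔS_total = 4.86 J/K

ΔS_hot = −Q/T_H = −31100/987 = -31.51 J/K and ΔS_cold = +Q/T_C = 31100/855 = 36.37 J/K.
ΔS_total = -31.51 + 36.37 = 4.86 J/K, positive as the second law requires.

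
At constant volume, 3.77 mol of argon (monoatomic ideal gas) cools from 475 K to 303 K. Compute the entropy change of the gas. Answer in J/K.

At constant volume, ΔS = nC_V ln(T₂/T₁) with C_V = 3R/2 = 12.47 J mol⁻¹ K⁻¹.
ΔS = 3.77 × 12.47 × ln(303/475) = -21.1 J/K.

ΔS = -21.1 J/K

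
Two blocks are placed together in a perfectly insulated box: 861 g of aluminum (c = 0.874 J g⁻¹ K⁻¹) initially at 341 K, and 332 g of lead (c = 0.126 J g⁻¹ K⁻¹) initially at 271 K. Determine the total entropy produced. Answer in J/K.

Energy balance: T_f = (m₁c₁T₁ + m₂c₂T₂)/(m₁c₁ + m₂c₂) = 337.31 K.
ΔS₁ = m₁c₁ ln(T_f/T₁) = 752.514 × ln(337.31/341) = -8.179 J/K.
ΔS₂ = m₂c₂ ln(T_f/T₂) = 41.832 × ln(337.31/271) = 9.157 J/K.
ΔS_total = -8.179 + 9.157 = 0.978 J/K.

ΔS_total = 0.978 J/K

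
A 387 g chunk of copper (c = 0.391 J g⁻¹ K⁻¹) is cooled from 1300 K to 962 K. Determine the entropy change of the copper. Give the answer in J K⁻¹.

ΔS = ∫dQ_rev/T = m c ln(T₂/T₁) = 387 × 0.391 × ln(962/1300) = -45.6 J/K.

ΔS = -45.6 J/K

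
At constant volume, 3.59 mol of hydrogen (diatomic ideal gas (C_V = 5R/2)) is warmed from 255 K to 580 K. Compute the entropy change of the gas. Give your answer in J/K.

ΔS = 61.3 J/K

At constant volume, ΔS = nC_V ln(T₂/T₁) with C_V = 5R/2 = 20.79 J mol⁻¹ K⁻¹.
ΔS = 3.59 × 20.79 × ln(580/255) = 61.3 J/K.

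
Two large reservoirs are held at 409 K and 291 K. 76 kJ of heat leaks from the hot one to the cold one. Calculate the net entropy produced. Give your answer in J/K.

ΔS_hot = −Q/T_H = −76000/409 = -185.819 J/K and ΔS_cold = +Q/T_C = 76000/291 = 261.168 J/K.
ΔS_total = -185.819 + 261.168 = 75.3 J/K, positive as the second law requires.

ΔS_total = 75.3 J/K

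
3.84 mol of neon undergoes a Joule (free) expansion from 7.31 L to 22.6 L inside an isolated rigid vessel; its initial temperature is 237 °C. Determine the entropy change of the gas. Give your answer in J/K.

No heat is exchanged and no work is done, so the ideal-gas temperature stays constant.
Entropy is a state function; using a reversible isothermal path, ΔS_gas = nR ln(V₂/V₁) = 3.84 × 8.314 × ln(22.6/7.31) = 36 J/K.

ΔS_gas = 36 J/K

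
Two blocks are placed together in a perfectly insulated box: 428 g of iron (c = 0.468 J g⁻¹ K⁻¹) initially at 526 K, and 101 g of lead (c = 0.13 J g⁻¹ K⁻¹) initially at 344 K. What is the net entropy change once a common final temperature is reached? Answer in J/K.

Energy balance: T_f = (m₁c₁T₁ + m₂c₂T₂)/(m₁c₁ + m₂c₂) = 514.8 K.
ΔS₁ = m₁c₁ ln(T_f/T₁) = 200.304 × ln(514.8/526) = -4.3096 J/K.
ΔS₂ = m₂c₂ ln(T_f/T₂) = 13.13 × ln(514.8/344) = 5.2933 J/K.
ΔS_total = -4.3096 + 5.2933 = 0.984 J/K.

ΔS_total = 0.984 J/K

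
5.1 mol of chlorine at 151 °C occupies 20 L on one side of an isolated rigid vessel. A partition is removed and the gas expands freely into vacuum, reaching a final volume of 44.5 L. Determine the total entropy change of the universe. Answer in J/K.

For an ideal gas in free expansion Q = 0 and W = 0, so T is unchanged.
Entropy is a state function; using a reversible isothermal path, ΔS_gas = nR ln(V₂/V₁) = 5.1 × 8.314 × ln(44.5/20) = 33.9 J/K.
The insulated surroundings exchange no heat, so ΔS_surr = 0 and ΔS_universe = ΔS_gas.

ΔS_universe = 33.9 J/K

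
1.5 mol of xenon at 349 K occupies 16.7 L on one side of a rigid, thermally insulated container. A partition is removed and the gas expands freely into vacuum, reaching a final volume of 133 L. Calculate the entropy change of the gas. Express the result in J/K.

No heat is exchanged and no work is done, so the ideal-gas temperature stays constant.
Entropy is a state function; using a reversible isothermal path, ΔS_gas = nR ln(V₂/V₁) = 1.5 × 8.314 × ln(133/16.7) = 25.9 J/K.

ΔS_gas = 25.9 J/K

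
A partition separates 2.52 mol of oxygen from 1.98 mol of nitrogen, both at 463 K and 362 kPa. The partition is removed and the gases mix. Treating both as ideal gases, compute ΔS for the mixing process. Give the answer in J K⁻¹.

ΔS_mix = 25.7 J/K

Mole fractions: x_A = 2.52/4.5 = 0.56, x_B = 0.44.
ΔS_mix = −R(n_A ln x_A + n_B ln x_B) = −8.314 × (2.52 ln 0.56 + 1.98 ln 0.44) = 25.7 J/K.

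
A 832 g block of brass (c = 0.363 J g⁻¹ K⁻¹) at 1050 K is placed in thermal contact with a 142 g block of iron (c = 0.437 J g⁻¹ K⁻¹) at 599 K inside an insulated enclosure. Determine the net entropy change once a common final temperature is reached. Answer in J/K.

Energy balance: T_f = (m₁c₁T₁ + m₂c₂T₂)/(m₁c₁ + m₂c₂) = 973.13 K.
ΔS₁ = m₁c₁ ln(T_f/T₁) = 302.016 × ln(973.13/1050) = -22.96 J/K.
ΔS₂ = m₂c₂ ln(T_f/T₂) = 62.054 × ln(973.13/599) = 30.11 J/K.
ΔS_total = -22.96 + 30.11 = 7.15 J/K.

ΔS_total = 7.15 J/K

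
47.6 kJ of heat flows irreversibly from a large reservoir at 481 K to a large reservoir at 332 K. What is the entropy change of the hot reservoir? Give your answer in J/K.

The hot reservoir loses heat Q, so ΔS_hot = −Q/T_H = −47600/481 = -99 J/K.

ΔS_hot = -99 J/K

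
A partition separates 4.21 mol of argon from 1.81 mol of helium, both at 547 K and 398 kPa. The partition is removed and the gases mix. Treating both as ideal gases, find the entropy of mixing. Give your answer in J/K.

ΔS_mix = 30.6 J/K

Mole fractions: x_A = 4.21/6.02 = 0.699, x_B = 0.301.
ΔS_mix = −R(n_A ln x_A + n_B ln x_B) = −8.314 × (4.21 ln 0.699 + 1.81 ln 0.301) = 30.6 J/K.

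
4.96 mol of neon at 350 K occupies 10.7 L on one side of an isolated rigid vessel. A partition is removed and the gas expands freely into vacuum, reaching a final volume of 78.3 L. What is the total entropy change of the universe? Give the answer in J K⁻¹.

ΔS_universe = 82.1 J/K

For an ideal gas in free expansion Q = 0 and W = 0, so T is unchanged.
Entropy is a state function; using a reversible isothermal path, ΔS_gas = nR ln(V₂/V₁) = 4.96 × 8.314 × ln(78.3/10.7) = 82.1 J/K.
The insulated surroundings exchange no heat, so ΔS_surr = 0 and ΔS_universe = ΔS_gas.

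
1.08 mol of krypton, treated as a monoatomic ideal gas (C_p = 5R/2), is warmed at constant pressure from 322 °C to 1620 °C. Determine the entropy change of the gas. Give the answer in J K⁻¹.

In kelvin: T₁ = 595.15 K, T₂ = 1893.15 K. At constant pressure, ΔS = nC_p ln(T₂/T₁) with C_p = 5R/2 = 20.79 J mol⁻¹ K⁻¹.
ΔS = 1.08 × 20.79 × ln(1893.15/595.15) = 26 J/K.

ΔS = 26 J/K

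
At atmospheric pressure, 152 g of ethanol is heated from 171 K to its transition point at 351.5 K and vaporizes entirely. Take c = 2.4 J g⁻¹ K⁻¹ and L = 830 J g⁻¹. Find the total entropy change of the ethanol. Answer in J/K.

Warming step: ΔS₁ = m c ln(T_tr/T_i) = 152 × 2.4 × ln(351.5/171) = 262.9 J/K.
Phase change: ΔS₂ = +mL/T_tr = 152 × 830 / 351.5 = 358.9 J/K.
ΔS_total = (262.9) + (358.9) = 622 J/K.

ΔS = 622 J/K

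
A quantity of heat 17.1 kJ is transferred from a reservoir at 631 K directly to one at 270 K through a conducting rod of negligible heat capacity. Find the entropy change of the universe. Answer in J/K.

ΔS_total = 36.2 J/K

ΔS_hot = −Q/T_H = −17100/631 = -27.1 J/K and ΔS_cold = +Q/T_C = 17100/270 = 63.33 J/K.
ΔS_total = -27.1 + 63.33 = 36.2 J/K, positive as the second law requires.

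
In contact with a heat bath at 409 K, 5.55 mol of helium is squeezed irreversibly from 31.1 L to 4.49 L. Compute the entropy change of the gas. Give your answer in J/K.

ΔS_gas = -89.3 J/K

Entropy is a state function, so ΔS_gas depends only on the end states.
For an isothermal ideal gas ΔS_gas = nR ln(V₂/V₁) = 5.55 × 8.314 × ln(4.49/31.1) = -89.3 J/K.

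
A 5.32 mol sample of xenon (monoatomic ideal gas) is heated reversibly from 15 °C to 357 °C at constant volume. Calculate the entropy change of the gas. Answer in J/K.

In kelvin: T₁ = 288.15 K, T₂ = 630.15 K. At constant volume, ΔS = nC_V ln(T₂/T₁) with C_V = 3R/2 = 12.47 J mol⁻¹ K⁻¹.
ΔS = 5.32 × 12.47 × ln(630.15/288.15) = 51.9 J/K.

ΔS = 51.9 J/K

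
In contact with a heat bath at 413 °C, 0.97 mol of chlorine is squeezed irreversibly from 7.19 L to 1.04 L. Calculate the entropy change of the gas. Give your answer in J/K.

Entropy is a state function, so ΔS_gas depends only on the end states.
For an isothermal ideal gas ΔS_gas = nR ln(V₂/V₁) = 0.97 × 8.314 × ln(1.04/7.19) = -15.6 J/K.

ΔS_gas = -15.6 J/K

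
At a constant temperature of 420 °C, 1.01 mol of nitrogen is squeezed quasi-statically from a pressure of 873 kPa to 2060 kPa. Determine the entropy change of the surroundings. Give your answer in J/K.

ΔS_surr = 7.21 J/K

For an isothermal ideal gas ΔS_gas = nR ln(P₁/P₂) = 1.01 × 8.314 × ln(873/2060) = -7.21 J/K.
The process is reversible, so ΔS_surr = −ΔS_gas = 7.21 J/K and ΔS_universe = 0.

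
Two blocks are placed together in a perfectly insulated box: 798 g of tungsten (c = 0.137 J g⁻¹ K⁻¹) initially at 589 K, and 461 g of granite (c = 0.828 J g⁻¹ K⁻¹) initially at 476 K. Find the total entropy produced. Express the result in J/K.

ΔS_total = 2 J/K

Energy balance: T_f = (m₁c₁T₁ + m₂c₂T₂)/(m₁c₁ + m₂c₂) = 501.16 K.
ΔS₁ = m₁c₁ ln(T_f/T₁) = 109.326 × ln(501.16/589) = -17.66 J/K.
ΔS₂ = m₂c₂ ln(T_f/T₂) = 381.708 × ln(501.16/476) = 19.66 J/K.
ΔS_total = -17.66 + 19.66 = 2 J/K.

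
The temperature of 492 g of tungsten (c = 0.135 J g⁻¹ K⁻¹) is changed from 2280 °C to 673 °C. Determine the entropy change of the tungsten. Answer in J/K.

In kelvin: T₁ = 2553.15 K, T₂ = 946.15 K. ΔS = ∫dQ_rev/T = m c ln(T₂/T₁) = 492 × 0.135 × ln(946.15/2553.15) = -65.9 J/K.

ΔS = -65.9 J/K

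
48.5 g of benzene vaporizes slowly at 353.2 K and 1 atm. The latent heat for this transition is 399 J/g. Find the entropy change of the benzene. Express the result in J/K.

ΔS = 54.8 J/K

Heat absorbed by the substance: Q = mL = 48.5 × 399 = 19351.5 J.
At constant T, ΔS = Q_rev/T = 19351.5 / 353.2 = 54.8 J/K.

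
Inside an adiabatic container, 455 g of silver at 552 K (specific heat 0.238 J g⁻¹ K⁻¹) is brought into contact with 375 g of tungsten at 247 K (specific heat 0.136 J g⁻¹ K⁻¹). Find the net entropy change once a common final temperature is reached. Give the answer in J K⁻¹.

ΔS_total = 10 J/K

Energy balance: T_f = (m₁c₁T₁ + m₂c₂T₂)/(m₁c₁ + m₂c₂) = 454.35 K.
ΔS₁ = m₁c₁ ln(T_f/T₁) = 108.29 × ln(454.35/552) = -21.08 J/K.
ΔS₂ = m₂c₂ ln(T_f/T₂) = 51 × ln(454.35/247) = 31.08 J/K.
ΔS_total = -21.08 + 31.08 = 10 J/K.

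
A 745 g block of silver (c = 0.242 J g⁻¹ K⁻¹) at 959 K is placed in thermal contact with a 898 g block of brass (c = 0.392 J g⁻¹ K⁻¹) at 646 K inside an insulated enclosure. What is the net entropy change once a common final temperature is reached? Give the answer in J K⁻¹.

ΔS_total = 9.65 J/K

Energy balance: T_f = (m₁c₁T₁ + m₂c₂T₂)/(m₁c₁ + m₂c₂) = 752.01 K.
ΔS₁ = m₁c₁ ln(T_f/T₁) = 180.29 × ln(752.01/959) = -43.84 J/K.
ΔS₂ = m₂c₂ ln(T_f/T₂) = 352.016 × ln(752.01/646) = 53.49 J/K.
ΔS_total = -43.84 + 53.49 = 9.65 J/K.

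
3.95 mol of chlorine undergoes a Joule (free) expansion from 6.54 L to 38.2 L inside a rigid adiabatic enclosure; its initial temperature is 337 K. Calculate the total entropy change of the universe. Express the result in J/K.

For an ideal gas in free expansion Q = 0 and W = 0, so T is unchanged.
Entropy is a state function; using a reversible isothermal path, ΔS_gas = nR ln(V₂/V₁) = 3.95 × 8.314 × ln(38.2/6.54) = 58 J/K.
The insulated surroundings exchange no heat, so ΔS_surr = 0 and ΔS_universe = ΔS_gas.

ΔS_universe = 58 J/K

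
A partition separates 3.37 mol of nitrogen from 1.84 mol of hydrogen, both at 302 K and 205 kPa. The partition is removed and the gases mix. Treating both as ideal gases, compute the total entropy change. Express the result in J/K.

Mole fractions: x_A = 3.37/5.21 = 0.647, x_B = 0.353.
ΔS_mix = −R(n_A ln x_A + n_B ln x_B) = −8.314 × (3.37 ln 0.647 + 1.84 ln 0.353) = 28.1 J/K.

ΔS_mix = 28.1 J/K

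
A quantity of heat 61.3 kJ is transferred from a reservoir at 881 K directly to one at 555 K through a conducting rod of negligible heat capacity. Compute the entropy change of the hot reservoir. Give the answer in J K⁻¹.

The hot reservoir loses heat Q, so ΔS_hot = −Q/T_H = −61300/881 = -69.6 J/K.

ΔS_hot = -69.6 J/K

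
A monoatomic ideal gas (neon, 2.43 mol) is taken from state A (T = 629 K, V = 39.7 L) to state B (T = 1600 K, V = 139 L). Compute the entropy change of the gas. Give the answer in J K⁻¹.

ΔS = 53.6 J/K

Entropy is a state function: ΔS = nC_V ln(T₂/T₁) + nR ln(V₂/V₁), with C_V = 3R/2 = 12.47 J mol⁻¹ K⁻¹ for a monoatomic ideal gas.
ΔS = 2.43 × [12.47 × ln(1600/629) + 8.314 × ln(139/39.7)] = 53.6 J/K.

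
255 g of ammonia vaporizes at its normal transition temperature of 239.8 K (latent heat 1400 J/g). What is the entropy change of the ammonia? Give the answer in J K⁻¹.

Heat absorbed by the substance: Q = mL = 255 × 1400 = 357000 J.
At constant T, ΔS = Q_rev/T = 357000 / 239.8 = 1490 J/K.

ΔS = 1490 J/K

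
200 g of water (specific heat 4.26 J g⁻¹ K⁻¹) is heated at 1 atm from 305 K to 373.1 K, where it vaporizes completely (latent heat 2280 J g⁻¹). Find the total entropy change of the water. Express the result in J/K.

ΔS = 1390 J/K

Warming step: ΔS₁ = m c ln(T_tr/T_i) = 200 × 4.26 × ln(373.1/305) = 171.7 J/K.
Phase change: ΔS₂ = +mL/T_tr = 200 × 2280 / 373.1 = 1222 J/K.
ΔS_total = (171.7) + (1222) = 1390 J/K.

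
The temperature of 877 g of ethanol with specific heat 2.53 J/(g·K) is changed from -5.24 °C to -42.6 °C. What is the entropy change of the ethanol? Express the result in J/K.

ΔS = -333 J/K

In kelvin: T₁ = 267.91 K, T₂ = 230.55 K. ΔS = ∫dQ_rev/T = m c ln(T₂/T₁) = 877 × 2.53 × ln(230.55/267.91) = -333 J/K.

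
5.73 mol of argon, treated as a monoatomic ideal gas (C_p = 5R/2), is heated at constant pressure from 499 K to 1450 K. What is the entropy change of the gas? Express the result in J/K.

At constant pressure, ΔS = nC_p ln(T₂/T₁) with C_p = 5R/2 = 20.79 J mol⁻¹ K⁻¹.
ΔS = 5.73 × 20.79 × ln(1450/499) = 127 J/K.

ΔS = 127 J/K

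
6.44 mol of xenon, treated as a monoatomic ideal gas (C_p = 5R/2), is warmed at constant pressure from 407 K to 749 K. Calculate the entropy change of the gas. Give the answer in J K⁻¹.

At constant pressure, ΔS = nC_p ln(T₂/T₁) with C_p = 5R/2 = 20.79 J mol⁻¹ K⁻¹.
ΔS = 6.44 × 20.79 × ln(749/407) = 81.6 J/K.

ΔS = 81.6 J/K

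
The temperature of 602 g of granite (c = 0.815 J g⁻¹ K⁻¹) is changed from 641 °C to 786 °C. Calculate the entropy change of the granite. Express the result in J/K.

ΔS = 72.2 J/K

In kelvin: T₁ = 914.15 K, T₂ = 1059.15 K. ΔS = ∫dQ_rev/T = m c ln(T₂/T₁) = 602 × 0.815 × ln(1059.15/914.15) = 72.2 J/K.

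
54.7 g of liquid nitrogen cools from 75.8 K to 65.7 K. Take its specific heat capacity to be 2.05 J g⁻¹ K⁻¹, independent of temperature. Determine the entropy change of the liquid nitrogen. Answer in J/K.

ΔS = ∫dQ_rev/T = m c ln(T₂/T₁) = 54.7 × 2.05 × ln(65.7/75.8) = -16 J/K.

ΔS = -16 J/K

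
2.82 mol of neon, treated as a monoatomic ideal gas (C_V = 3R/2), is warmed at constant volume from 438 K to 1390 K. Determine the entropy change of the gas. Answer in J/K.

At constant volume, ΔS = nC_V ln(T₂/T₁) with C_V = 3R/2 = 12.47 J mol⁻¹ K⁻¹.
ΔS = 2.82 × 12.47 × ln(1390/438) = 40.6 J/K.

ΔS = 40.6 J/K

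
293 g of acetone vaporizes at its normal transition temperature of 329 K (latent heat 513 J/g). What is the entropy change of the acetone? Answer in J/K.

ΔS = 457 J/K

Heat absorbed by the substance: Q = mL = 293 × 513 = 150309 J.
At constant T, ΔS = Q_rev/T = 150309 / 329 = 457 J/K.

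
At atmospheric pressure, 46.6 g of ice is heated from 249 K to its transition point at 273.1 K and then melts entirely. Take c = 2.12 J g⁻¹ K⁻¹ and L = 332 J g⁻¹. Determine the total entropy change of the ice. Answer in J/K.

ΔS = 65.8 J/K

Warming step: ΔS₁ = m c ln(T_tr/T_i) = 46.6 × 2.12 × ln(273.1/249) = 9.127 J/K.
Phase change: ΔS₂ = +mL/T_tr = 46.6 × 332 / 273.1 = 56.65 J/K.
ΔS_total = (9.127) + (56.65) = 65.8 J/K.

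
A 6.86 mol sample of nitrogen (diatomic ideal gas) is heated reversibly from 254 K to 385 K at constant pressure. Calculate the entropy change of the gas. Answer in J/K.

At constant pressure, ΔS = nC_p ln(T₂/T₁) with C_p = 7R/2 = 29.1 J mol⁻¹ K⁻¹.
ΔS = 6.86 × 29.1 × ln(385/254) = 83 J/K.

ΔS = 83 J/K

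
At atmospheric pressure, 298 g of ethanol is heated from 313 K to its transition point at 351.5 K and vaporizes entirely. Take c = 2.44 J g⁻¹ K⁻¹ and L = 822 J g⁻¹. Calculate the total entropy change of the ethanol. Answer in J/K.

ΔS = 781 J/K

Warming step: ΔS₁ = m c ln(T_tr/T_i) = 298 × 2.44 × ln(351.5/313) = 84.35 J/K.
Phase change: ΔS₂ = +mL/T_tr = 298 × 822 / 351.5 = 696.9 J/K.
ΔS_total = (84.35) + (696.9) = 781 J/K.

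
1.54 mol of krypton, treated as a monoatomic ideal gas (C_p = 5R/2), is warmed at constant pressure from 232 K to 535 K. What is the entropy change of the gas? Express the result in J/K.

ΔS = 26.7 J/K

At constant pressure, ΔS = nC_p ln(T₂/T₁) with C_p = 5R/2 = 20.79 J mol⁻¹ K⁻¹.
ΔS = 1.54 × 20.79 × ln(535/232) = 26.7 J/K.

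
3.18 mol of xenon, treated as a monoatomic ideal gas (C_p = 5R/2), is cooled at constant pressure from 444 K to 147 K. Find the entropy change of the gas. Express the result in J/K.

ΔS = -73.1 J/K

At constant pressure, ΔS = nC_p ln(T₂/T₁) with C_p = 5R/2 = 20.79 J mol⁻¹ K⁻¹.
ΔS = 3.18 × 20.79 × ln(147/444) = -73.1 J/K.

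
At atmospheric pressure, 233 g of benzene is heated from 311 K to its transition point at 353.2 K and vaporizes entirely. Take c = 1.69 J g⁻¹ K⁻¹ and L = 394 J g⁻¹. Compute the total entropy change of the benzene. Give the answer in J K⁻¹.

Warming step: ΔS₁ = m c ln(T_tr/T_i) = 233 × 1.69 × ln(353.2/311) = 50.1 J/K.
Phase change: ΔS₂ = +mL/T_tr = 233 × 394 / 353.2 = 259.9 J/K.
ΔS_total = (50.1) + (259.9) = 310 J/K.

ΔS = 310 J/K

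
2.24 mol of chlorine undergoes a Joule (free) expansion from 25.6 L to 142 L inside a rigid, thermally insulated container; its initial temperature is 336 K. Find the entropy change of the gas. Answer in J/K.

No heat is exchanged and no work is done, so the ideal-gas temperature stays constant.
Entropy is a state function; using a reversible isothermal path, ΔS_gas = nR ln(V₂/V₁) = 2.24 × 8.314 × ln(142/25.6) = 31.9 J/K.

ΔS_gas = 31.9 J/K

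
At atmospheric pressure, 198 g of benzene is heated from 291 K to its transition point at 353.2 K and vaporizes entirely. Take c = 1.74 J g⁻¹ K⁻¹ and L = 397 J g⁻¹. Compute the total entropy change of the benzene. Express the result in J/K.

ΔS = 289 J/K

Warming step: ΔS₁ = m c ln(T_tr/T_i) = 198 × 1.74 × ln(353.2/291) = 66.74 J/K.
Phase change: ΔS₂ = +mL/T_tr = 198 × 397 / 353.2 = 222.6 J/K.
ΔS_total = (66.74) + (222.6) = 289 J/K.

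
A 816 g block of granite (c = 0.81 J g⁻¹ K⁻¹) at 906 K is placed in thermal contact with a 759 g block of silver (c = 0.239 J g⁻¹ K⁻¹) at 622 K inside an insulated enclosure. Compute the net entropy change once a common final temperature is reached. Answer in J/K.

Energy balance: T_f = (m₁c₁T₁ + m₂c₂T₂)/(m₁c₁ + m₂c₂) = 844.84 K.
ΔS₁ = m₁c₁ ln(T_f/T₁) = 660.96 × ln(844.84/906) = -46.195 J/K.
ΔS₂ = m₂c₂ ln(T_f/T₂) = 181.401 × ln(844.84/622) = 55.547 J/K.
ΔS_total = -46.195 + 55.547 = 9.35 J/K.

ΔS_total = 9.35 J/K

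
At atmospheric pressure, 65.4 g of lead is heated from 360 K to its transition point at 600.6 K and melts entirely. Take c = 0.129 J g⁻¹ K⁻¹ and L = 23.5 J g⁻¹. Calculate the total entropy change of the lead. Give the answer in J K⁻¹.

ΔS = 6.88 J/K

Warming step: ΔS₁ = m c ln(T_tr/T_i) = 65.4 × 0.129 × ln(600.6/360) = 4.318 J/K.
Phase change: ΔS₂ = +mL/T_tr = 65.4 × 23.5 / 600.6 = 2.559 J/K.
ΔS_total = (4.318) + (2.559) = 6.88 J/K.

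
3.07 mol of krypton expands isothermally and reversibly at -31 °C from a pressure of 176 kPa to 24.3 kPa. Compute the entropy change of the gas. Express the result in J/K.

ΔS_gas = 50.5 J/K

For an isothermal ideal gas ΔS_gas = nR ln(P₁/P₂) = 3.07 × 8.314 × ln(176/24.3) = 50.5 J/K.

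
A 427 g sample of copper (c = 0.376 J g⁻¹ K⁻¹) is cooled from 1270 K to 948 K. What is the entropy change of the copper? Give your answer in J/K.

ΔS = ∫dQ_rev/T = m c ln(T₂/T₁) = 427 × 0.376 × ln(948/1270) = -46.9 J/K.

ΔS = -46.9 J/K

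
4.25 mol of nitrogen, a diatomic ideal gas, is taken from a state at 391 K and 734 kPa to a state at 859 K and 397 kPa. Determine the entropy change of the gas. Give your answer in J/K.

ΔS = 119 J/K

ΔS = nC_p ln(T₂/T₁) − nR ln(P₂/P₁), with C_p = 7R/2 = 29.1 J mol⁻¹ K⁻¹ for a diatomic ideal gas.
ΔS = 4.25 × [29.1 × ln(859/391) − 8.314 × ln(397/734)] = 119 J/K.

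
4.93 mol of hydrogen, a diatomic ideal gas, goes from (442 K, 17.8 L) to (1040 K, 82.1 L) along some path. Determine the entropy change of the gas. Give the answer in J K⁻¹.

ΔS = 150 J/K

Entropy is a state function: ΔS = nC_V ln(T₂/T₁) + nR ln(V₂/V₁), with C_V = 5R/2 = 20.79 J mol⁻¹ K⁻¹ for a diatomic ideal gas.
ΔS = 4.93 × [20.79 × ln(1040/442) + 8.314 × ln(82.1/17.8)] = 150 J/K.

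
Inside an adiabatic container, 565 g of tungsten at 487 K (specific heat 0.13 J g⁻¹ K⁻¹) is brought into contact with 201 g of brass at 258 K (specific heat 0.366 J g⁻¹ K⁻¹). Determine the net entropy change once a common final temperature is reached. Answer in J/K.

Energy balance: T_f = (m₁c₁T₁ + m₂c₂T₂)/(m₁c₁ + m₂c₂) = 372.41 K.
ΔS₁ = m₁c₁ ln(T_f/T₁) = 73.45 × ln(372.41/487) = -19.7 J/K.
ΔS₂ = m₂c₂ ln(T_f/T₂) = 73.566 × ln(372.41/258) = 27 J/K.
ΔS_total = -19.7 + 27 = 7.3 J/K.

ΔS_total = 7.3 J/K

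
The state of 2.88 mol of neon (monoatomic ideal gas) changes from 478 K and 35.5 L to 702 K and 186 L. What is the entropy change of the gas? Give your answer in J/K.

ΔS = 53.5 J/K

Entropy is a state function: ΔS = nC_V ln(T₂/T₁) + nR ln(V₂/V₁), with C_V = 3R/2 = 12.47 J mol⁻¹ K⁻¹ for a monoatomic ideal gas.
ΔS = 2.88 × [12.47 × ln(702/478) + 8.314 × ln(186/35.5)] = 53.5 J/K.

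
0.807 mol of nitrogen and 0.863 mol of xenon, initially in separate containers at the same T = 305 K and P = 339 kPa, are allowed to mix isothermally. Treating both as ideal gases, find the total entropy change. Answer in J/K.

ΔS_mix = 9.62 J/K

Mole fractions: x_A = 0.807/1.67 = 0.483, x_B = 0.517.
ΔS_mix = −R(n_A ln x_A + n_B ln x_B) = −8.314 × (0.807 ln 0.483 + 0.863 ln 0.517) = 9.62 J/K.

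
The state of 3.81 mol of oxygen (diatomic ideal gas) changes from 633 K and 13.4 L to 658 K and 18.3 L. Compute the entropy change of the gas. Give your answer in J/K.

ΔS = 12.9 J/K

Entropy is a state function: ΔS = nC_V ln(T₂/T₁) + nR ln(V₂/V₁), with C_V = 5R/2 = 20.79 J mol⁻¹ K⁻¹ for a diatomic ideal gas.
ΔS = 3.81 × [20.79 × ln(658/633) + 8.314 × ln(18.3/13.4)] = 12.9 J/K.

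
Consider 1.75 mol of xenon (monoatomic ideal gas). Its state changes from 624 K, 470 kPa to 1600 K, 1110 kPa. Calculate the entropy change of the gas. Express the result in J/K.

ΔS = 21.7 J/K

ΔS = nC_p ln(T₂/T₁) − nR ln(P₂/P₁), with C_p = 5R/2 = 20.79 J mol⁻¹ K⁻¹ for a monoatomic ideal gas.
ΔS = 1.75 × [20.79 × ln(1600/624) − 8.314 × ln(1110/470)] = 21.7 J/K.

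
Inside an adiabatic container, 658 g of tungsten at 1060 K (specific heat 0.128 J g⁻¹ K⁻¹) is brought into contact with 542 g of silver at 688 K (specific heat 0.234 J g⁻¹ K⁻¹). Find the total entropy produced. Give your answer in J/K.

ΔS_total = 4.83 J/K

Energy balance: T_f = (m₁c₁T₁ + m₂c₂T₂)/(m₁c₁ + m₂c₂) = 836.45 K.
ΔS₁ = m₁c₁ ln(T_f/T₁) = 84.224 × ln(836.45/1060) = -19.95 J/K.
ΔS₂ = m₂c₂ ln(T_f/T₂) = 126.828 × ln(836.45/688) = 24.78 J/K.
ΔS_total = -19.95 + 24.78 = 4.83 J/K.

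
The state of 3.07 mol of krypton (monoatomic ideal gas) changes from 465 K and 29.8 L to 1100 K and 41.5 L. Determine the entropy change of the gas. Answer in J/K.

Entropy is a state function: ΔS = nC_V ln(T₂/T₁) + nR ln(V₂/V₁), with C_V = 3R/2 = 12.47 J mol⁻¹ K⁻¹ for a monoatomic ideal gas.
ΔS = 3.07 × [12.47 × ln(1100/465) + 8.314 × ln(41.5/29.8)] = 41.4 J/K.

ΔS = 41.4 J/K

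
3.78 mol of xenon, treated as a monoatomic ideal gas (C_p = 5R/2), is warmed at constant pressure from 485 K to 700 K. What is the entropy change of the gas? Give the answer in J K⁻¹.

ΔS = 28.8 J/K

At constant pressure, ΔS = nC_p ln(T₂/T₁) with C_p = 5R/2 = 20.79 J mol⁻¹ K⁻¹.
ΔS = 3.78 × 20.79 × ln(700/485) = 28.8 J/K.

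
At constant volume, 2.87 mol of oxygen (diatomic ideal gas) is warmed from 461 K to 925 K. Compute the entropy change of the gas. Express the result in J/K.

At constant volume, ΔS = nC_V ln(T₂/T₁) with C_V = 5R/2 = 20.79 J mol⁻¹ K⁻¹.
ΔS = 2.87 × 20.79 × ln(925/461) = 41.5 J/K.

ΔS = 41.5 J/K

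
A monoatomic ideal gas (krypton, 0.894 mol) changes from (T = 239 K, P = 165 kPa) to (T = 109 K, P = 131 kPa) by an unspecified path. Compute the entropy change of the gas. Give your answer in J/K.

ΔS = nC_p ln(T₂/T₁) − nR ln(P₂/P₁), with C_p = 5R/2 = 20.79 J mol⁻¹ K⁻¹ for a monoatomic ideal gas.
ΔS = 0.894 × [20.79 × ln(109/239) − 8.314 × ln(131/165)] = -12.9 J/K.

ΔS = -12.9 J/K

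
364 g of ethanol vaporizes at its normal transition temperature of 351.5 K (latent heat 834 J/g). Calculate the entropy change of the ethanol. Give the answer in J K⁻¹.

Heat absorbed by the substance: Q = mL = 364 × 834 = 303576 J.
At constant T, ΔS = Q_rev/T = 303576 / 351.5 = 864 J/K.

ΔS = 864 J/K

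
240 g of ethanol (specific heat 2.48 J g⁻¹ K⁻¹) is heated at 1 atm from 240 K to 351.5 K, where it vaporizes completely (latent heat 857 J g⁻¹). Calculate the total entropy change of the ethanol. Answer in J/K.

ΔS = 812 J/K

Warming step: ΔS₁ = m c ln(T_tr/T_i) = 240 × 2.48 × ln(351.5/240) = 227.1 J/K.
Phase change: ΔS₂ = +mL/T_tr = 240 × 857 / 351.5 = 585.1 J/K.
ΔS_total = (227.1) + (585.1) = 812 J/K.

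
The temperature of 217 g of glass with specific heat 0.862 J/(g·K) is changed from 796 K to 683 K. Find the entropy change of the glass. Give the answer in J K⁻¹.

ΔS = -28.6 J/K

ΔS = ∫dQ_rev/T = m c ln(T₂/T₁) = 217 × 0.862 × ln(683/796) = -28.6 J/K.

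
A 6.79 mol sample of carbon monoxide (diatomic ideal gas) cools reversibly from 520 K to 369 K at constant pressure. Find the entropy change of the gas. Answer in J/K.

At constant pressure, ΔS = nC_p ln(T₂/T₁) with C_p = 7R/2 = 29.1 J mol⁻¹ K⁻¹.
ΔS = 6.79 × 29.1 × ln(369/520) = -67.8 J/K.

ΔS = -67.8 J/K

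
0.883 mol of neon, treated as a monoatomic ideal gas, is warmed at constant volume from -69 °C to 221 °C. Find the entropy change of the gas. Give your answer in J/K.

ΔS = 9.73 J/K

In kelvin: T₁ = 204.15 K, T₂ = 494.15 K. At constant volume, ΔS = nC_V ln(T₂/T₁) with C_V = 3R/2 = 12.47 J mol⁻¹ K⁻¹.
ΔS = 0.883 × 12.47 × ln(494.15/204.15) = 9.73 J/K.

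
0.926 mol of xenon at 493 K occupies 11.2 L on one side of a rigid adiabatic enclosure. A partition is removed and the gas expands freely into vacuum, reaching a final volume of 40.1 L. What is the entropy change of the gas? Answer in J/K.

No heat is exchanged and no work is done, so the ideal-gas temperature stays constant.
Entropy is a state function; using a reversible isothermal path, ΔS_gas = nR ln(V₂/V₁) = 0.926 × 8.314 × ln(40.1/11.2) = 9.82 J/K.

ΔS_gas = 9.82 J/K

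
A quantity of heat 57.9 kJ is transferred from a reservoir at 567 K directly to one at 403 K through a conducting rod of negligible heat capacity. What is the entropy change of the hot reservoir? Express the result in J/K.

The hot reservoir loses heat Q, so ΔS_hot = −Q/T_H = −57900/567 = -102 J/K.

ΔS_hot = -102 J/K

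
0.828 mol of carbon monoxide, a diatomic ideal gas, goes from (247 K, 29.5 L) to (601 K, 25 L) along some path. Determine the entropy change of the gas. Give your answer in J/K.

ΔS = 14.2 J/K

Entropy is a state function: ΔS = nC_V ln(T₂/T₁) + nR ln(V₂/V₁), with C_V = 5R/2 = 20.79 J mol⁻¹ K⁻¹ for a diatomic ideal gas.
ΔS = 0.828 × [20.79 × ln(601/247) + 8.314 × ln(25/29.5)] = 14.2 J/K.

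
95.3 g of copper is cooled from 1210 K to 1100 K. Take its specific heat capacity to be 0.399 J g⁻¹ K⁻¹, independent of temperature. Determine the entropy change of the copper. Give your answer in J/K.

ΔS = -3.62 J/K

ΔS = ∫dQ_rev/T = m c ln(T₂/T₁) = 95.3 × 0.399 × ln(1100/1210) = -3.62 J/K.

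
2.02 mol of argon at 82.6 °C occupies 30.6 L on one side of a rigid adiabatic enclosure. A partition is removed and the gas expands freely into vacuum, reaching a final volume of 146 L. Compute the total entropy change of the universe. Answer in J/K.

ΔS_universe = 26.2 J/K

No heat is exchanged and no work is done, so the ideal-gas temperature stays constant.
Entropy is a state function; using a reversible isothermal path, ΔS_gas = nR ln(V₂/V₁) = 2.02 × 8.314 × ln(146/30.6) = 26.2 J/K.
The insulated surroundings exchange no heat, so ΔS_surr = 0 and ΔS_universe = ΔS_gas.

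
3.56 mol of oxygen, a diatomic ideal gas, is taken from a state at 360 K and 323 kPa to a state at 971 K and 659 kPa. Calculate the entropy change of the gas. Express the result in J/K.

ΔS = nC_p ln(T₂/T₁) − nR ln(P₂/P₁), with C_p = 7R/2 = 29.1 J mol⁻¹ K⁻¹ for a diatomic ideal gas.
ΔS = 3.56 × [29.1 × ln(971/360) − 8.314 × ln(659/323)] = 81.7 J/K.

ΔS = 81.7 J/K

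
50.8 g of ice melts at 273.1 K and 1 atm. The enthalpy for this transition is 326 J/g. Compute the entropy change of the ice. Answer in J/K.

Heat absorbed by the substance: Q = mL = 50.8 × 326 = 16560.8 J.
At constant T, ΔS = Q_rev/T = 16560.8 / 273.1 = 60.6 J/K.

ΔS = 60.6 J/K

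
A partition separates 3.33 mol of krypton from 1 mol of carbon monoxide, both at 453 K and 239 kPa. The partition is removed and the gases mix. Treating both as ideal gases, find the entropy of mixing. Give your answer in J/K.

ΔS_mix = 19.5 J/K

Mole fractions: x_A = 3.33/4.33 = 0.769, x_B = 0.231.
ΔS_mix = −R(n_A ln x_A + n_B ln x_B) = −8.314 × (3.33 ln 0.769 + 1 ln 0.231) = 19.5 J/K.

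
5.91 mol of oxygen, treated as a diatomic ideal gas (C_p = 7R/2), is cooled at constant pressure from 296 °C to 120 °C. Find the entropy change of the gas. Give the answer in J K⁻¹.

In kelvin: T₁ = 569.15 K, T₂ = 393.15 K. At constant pressure, ΔS = nC_p ln(T₂/T₁) with C_p = 7R/2 = 29.1 J mol⁻¹ K⁻¹.
ΔS = 5.91 × 29.1 × ln(393.15/569.15) = -63.6 J/K.

ΔS = -63.6 J/K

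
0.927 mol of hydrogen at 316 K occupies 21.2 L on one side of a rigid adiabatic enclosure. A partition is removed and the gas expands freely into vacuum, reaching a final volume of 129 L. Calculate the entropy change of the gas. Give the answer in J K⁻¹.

ΔS_gas = 13.9 J/K

No heat is exchanged and no work is done, so the ideal-gas temperature stays constant.
Entropy is a state function; using a reversible isothermal path, ΔS_gas = nR ln(V₂/V₁) = 0.927 × 8.314 × ln(129/21.2) = 13.9 J/K.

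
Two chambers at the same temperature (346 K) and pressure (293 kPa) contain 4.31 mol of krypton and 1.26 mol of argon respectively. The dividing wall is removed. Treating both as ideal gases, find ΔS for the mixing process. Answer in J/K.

Mole fractions: x_A = 4.31/5.57 = 0.774, x_B = 0.226.
ΔS_mix = −R(n_A ln x_A + n_B ln x_B) = −8.314 × (4.31 ln 0.774 + 1.26 ln 0.226) = 24.8 J/K.

ΔS_mix = 24.8 J/K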